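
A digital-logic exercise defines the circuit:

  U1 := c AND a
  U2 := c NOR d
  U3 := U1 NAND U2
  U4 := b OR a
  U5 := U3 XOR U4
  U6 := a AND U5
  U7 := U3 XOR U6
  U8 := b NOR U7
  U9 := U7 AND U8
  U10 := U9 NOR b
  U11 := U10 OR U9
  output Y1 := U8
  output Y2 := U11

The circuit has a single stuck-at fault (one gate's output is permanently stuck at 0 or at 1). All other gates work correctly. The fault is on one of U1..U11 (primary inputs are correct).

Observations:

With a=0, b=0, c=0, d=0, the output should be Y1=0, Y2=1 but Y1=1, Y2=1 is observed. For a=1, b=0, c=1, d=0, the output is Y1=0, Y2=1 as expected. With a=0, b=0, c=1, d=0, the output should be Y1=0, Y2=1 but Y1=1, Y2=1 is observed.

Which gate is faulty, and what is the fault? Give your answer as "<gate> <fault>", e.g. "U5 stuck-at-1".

U3 stuck-at-0

Fault-free values for test 1 (a=0, b=0, c=0, d=0): U1=0, U2=1, U3=1, U4=0, U5=1, U6=0, U7=1, U8=0, U9=0, U10=1, U11=1, giving Y1=0, Y2=1. Observed Y1=1, Y2=1.
Test 1: faults giving observed Y1=1, Y2=1 are {U1 stuck-at-1, U3 stuck-at-0, U6 stuck-at-1, U7 stuck-at-0, U8 stuck-at-1}.
Test 2 (a=1, b=0, c=1, d=0): fault-free U1=1, U2=0, U3=1, U4=1, U5=0, U6=0, U7=1, U8=0, U9=0, U10=1, U11=1 → Y1=0, Y2=1; observed Y1=0, Y2=1. Eliminates U6 stuck-at-1, U7 stuck-at-0, U8 stuck-at-1.
Test 3 (a=0, b=0, c=1, d=0): fault-free U1=0, U2=0, U3=1, U4=0, U5=1, U6=0, U7=1, U8=0, U9=0, U10=1, U11=1 → Y1=0, Y2=1; observed Y1=1, Y2=1. Eliminates U1 stuck-at-1.
Only U3 stuck-at-0 is consistent with every test.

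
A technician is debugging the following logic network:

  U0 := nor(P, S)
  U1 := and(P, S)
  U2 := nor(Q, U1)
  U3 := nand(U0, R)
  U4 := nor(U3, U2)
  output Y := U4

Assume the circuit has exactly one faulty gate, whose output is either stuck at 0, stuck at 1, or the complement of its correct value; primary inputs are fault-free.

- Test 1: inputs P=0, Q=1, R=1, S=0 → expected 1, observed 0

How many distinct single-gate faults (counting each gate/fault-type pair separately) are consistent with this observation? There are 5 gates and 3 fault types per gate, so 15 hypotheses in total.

Fault-free: U0=1, U1=0, U2=0, U3=0, U4=1 → 1. Observed 0.
  U0: stuck-at-0, inverted output ✓; others ✗
  U1: none of the 3 fault types match ✗
  U2: stuck-at-1, inverted output ✓; others ✗
  U3: stuck-at-1, inverted output ✓; others ✗
  U4: stuck-at-0, inverted output ✓; others ✗
Consistent faults: {U0 stuck-at-0, U0 inverted output, U2 stuck-at-1, U2 inverted output, U3 stuck-at-1, U3 inverted output, U4 stuck-at-0, U4 inverted output} — 8 in all.

8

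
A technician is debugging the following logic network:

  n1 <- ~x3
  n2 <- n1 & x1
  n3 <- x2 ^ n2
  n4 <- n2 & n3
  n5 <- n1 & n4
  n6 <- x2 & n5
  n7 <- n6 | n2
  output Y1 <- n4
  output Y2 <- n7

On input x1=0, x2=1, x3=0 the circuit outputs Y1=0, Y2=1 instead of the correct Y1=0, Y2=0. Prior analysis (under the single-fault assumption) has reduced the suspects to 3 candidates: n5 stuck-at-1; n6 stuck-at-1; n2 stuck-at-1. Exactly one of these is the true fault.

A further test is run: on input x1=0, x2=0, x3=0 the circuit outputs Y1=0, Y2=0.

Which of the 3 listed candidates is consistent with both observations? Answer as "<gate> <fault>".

Evaluate each candidate on input x1=0, x2=0, x3=0:
  n5 stuck-at-1: n1=1, n2=0, n3=0, n4=0, n5=1 [stuck-at-1], n6=0, n7=0 → Y1=0, Y2=0 — matches
  n6 stuck-at-1: n1=1, n2=0, n3=0, n4=0, n5=0, n6=1 [stuck-at-1], n7=1 → Y1=0, Y2=1 — eliminated
  n2 stuck-at-1: n1=1, n2=1 [stuck-at-1], n3=1, n4=1, n5=1, n6=0, n7=1 → Y1=1, Y2=1 — eliminated
Only n5 stuck-at-1 reproduces the observed Y1=0, Y2=0.

n5 stuck-at-1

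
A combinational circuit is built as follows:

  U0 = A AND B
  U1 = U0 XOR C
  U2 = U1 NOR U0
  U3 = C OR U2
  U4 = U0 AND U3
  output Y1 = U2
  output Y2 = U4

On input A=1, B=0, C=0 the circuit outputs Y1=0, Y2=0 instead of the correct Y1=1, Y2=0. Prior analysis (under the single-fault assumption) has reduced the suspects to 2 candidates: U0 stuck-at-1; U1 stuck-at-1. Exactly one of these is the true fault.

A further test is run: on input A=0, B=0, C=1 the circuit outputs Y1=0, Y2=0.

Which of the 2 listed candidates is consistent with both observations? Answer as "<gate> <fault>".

Evaluate each candidate on input A=0, B=0, C=1:
  U0 stuck-at-1: U0=1 [stuck-at-1], U1=0, U2=0, U3=1, U4=1 → Y1=0, Y2=1 — eliminated
  U1 stuck-at-1: U0=0, U1=1 [stuck-at-1], U2=0, U3=1, U4=0 → Y1=0, Y2=0 — matches
Only U1 stuck-at-1 reproduces the observed Y1=0, Y2=0.

U1 stuck-at-1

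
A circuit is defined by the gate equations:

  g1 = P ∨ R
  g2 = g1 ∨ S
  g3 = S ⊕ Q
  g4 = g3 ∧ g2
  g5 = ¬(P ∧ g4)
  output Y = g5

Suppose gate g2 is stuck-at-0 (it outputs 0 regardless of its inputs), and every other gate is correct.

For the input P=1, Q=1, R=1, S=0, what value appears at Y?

1

Propagate with g2 forced: g1=1, g2=0 [stuck-at-0], g3=1, g4=0, g5=1.
So Y = 1. (Without the fault it would be 0.)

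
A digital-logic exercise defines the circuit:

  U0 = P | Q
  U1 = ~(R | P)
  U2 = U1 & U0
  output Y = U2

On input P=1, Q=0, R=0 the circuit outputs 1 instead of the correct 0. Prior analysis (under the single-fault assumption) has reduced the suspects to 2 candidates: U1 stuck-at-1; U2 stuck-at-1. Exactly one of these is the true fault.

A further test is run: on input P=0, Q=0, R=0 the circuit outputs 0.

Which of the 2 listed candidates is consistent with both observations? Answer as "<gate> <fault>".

U1 stuck-at-1

Evaluate each candidate on input P=0, Q=0, R=0:
  U1 stuck-at-1: U0=0, U1=1 [stuck-at-1], U2=0 → 0 — matches
  U2 stuck-at-1: U0=0, U1=1, U2=1 [stuck-at-1] → 1 — eliminated
Only U1 stuck-at-1 reproduces the observed 0.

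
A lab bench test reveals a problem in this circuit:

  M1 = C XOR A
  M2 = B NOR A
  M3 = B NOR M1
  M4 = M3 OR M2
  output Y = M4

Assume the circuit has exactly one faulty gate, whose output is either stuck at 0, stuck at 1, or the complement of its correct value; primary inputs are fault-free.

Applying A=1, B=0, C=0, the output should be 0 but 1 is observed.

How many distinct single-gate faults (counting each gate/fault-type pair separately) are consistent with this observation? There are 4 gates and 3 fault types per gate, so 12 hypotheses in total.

Fault-free: M1=1, M2=0, M3=0, M4=0 → 0. Observed 1.
  M1 stuck-at-0: output 1 ✓
  M1 stuck-at-1: output 0 ✗
  M1 inverted output: output 1 ✓
  M2 stuck-at-0: output 0 ✗
  M2 stuck-at-1: output 1 ✓
  M2 inverted output: output 1 ✓
  M3 stuck-at-0: output 0 ✗
  M3 stuck-at-1: output 1 ✓
  M3 inverted output: output 1 ✓
  M4 stuck-at-0: output 0 ✗
  M4 stuck-at-1: output 1 ✓
  M4 inverted output: output 1 ✓
Consistent faults: {M1 stuck-at-0, M1 inverted output, M2 stuck-at-1, M2 inverted output, M3 stuck-at-1, M3 inverted output, M4 stuck-at-1, M4 inverted output} — 8 in all.

8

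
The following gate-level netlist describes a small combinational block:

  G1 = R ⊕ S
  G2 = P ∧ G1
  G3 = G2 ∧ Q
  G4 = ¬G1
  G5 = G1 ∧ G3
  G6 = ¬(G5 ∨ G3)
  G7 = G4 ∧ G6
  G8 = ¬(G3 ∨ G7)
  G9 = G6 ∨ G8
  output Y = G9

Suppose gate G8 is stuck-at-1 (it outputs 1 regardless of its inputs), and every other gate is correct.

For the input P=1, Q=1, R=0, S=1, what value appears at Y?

Propagate with G8 forced: G1=1, G2=1, G3=1, G4=0, G5=1, G6=0, G7=0, G8=1 [stuck-at-1], G9=1.
So Y = 1. (Without the fault it would be 0.)

1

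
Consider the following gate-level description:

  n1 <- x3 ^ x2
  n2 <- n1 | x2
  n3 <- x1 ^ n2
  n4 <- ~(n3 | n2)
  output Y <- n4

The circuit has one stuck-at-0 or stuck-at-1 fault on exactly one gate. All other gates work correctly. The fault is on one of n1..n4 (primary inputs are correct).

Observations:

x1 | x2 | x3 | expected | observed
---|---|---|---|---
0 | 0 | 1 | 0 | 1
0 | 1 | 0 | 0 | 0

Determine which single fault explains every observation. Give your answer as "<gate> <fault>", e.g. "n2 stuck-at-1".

Fault-free values for test 1 (x1=0, x2=0, x3=1): n1=1, n2=1, n3=1, n4=0, giving Y=0. Observed 1.
Test 1: faults giving observed 1 are {n1 stuck-at-0, n2 stuck-at-0, n4 stuck-at-1}.
Test 2 (x1=0, x2=1, x3=0): fault-free n1=1, n2=1, n3=1, n4=0 → 0; observed 0. Eliminates n2 stuck-at-0, n4 stuck-at-1.
Only n1 stuck-at-0 is consistent with every test.

n1 stuck-at-0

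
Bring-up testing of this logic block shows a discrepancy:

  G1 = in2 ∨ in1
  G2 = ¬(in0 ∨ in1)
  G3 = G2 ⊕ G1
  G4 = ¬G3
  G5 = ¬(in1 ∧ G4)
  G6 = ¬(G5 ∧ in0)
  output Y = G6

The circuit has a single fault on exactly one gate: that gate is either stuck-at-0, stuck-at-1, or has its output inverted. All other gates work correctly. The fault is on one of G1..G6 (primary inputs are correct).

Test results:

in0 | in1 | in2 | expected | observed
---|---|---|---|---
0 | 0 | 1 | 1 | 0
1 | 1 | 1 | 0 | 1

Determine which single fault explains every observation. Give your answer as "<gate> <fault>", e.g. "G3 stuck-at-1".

G6 inverted output

Fault-free values for test 1 (in0=0, in1=0, in2=1): G1=1, G2=1, G3=0, G4=1, G5=1, G6=1, giving Y=1. Observed 0.
Test 1: faults giving observed 0 are {G6 stuck-at-0, G6 inverted output}.
Test 2 (in0=1, in1=1, in2=1): fault-free G1=1, G2=0, G3=1, G4=0, G5=1, G6=0 → 0; observed 1. Eliminates G6 stuck-at-0.
Only G6 inverted output is consistent with every test.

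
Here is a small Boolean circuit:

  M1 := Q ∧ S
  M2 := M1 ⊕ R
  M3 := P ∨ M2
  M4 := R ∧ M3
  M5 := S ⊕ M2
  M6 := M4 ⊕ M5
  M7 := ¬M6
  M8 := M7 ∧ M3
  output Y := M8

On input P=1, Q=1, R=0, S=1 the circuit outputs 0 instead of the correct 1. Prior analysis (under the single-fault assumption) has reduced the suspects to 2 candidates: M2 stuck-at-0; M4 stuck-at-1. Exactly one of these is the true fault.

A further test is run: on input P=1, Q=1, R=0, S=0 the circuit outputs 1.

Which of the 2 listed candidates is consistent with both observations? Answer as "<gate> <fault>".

Evaluate each candidate on input P=1, Q=1, R=0, S=0:
  M2 stuck-at-0: M1=0, M2=0 [stuck-at-0], M3=1, M4=0, M5=0, M6=0, M7=1, M8=1 → 1 — matches
  M4 stuck-at-1: M1=0, M2=0, M3=1, M4=1 [stuck-at-1], M5=0, M6=1, M7=0, M8=0 → 0 — eliminated
Only M2 stuck-at-0 reproduces the observed 1.

M2 stuck-at-0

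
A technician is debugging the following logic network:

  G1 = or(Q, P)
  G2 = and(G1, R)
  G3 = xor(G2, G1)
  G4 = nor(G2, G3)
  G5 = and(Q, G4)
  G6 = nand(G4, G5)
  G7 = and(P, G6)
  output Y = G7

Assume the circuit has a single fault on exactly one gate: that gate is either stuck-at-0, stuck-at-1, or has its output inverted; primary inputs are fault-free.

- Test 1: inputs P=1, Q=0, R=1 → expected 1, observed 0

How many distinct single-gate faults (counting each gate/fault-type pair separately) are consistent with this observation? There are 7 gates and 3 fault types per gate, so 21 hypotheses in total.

4

Fault-free: G1=1, G2=1, G3=0, G4=0, G5=0, G6=1, G7=1 → 1. Observed 0.
  G1: none of the 3 fault types match ✗
  G2: none of the 3 fault types match ✗
  G3: none of the 3 fault types match ✗
  G4: none of the 3 fault types match ✗
  G5: none of the 3 fault types match ✗
  G6: stuck-at-0, inverted output ✓; others ✗
  G7: stuck-at-0, inverted output ✓; others ✗
Consistent faults: {G6 stuck-at-0, G6 inverted output, G7 stuck-at-0, G7 inverted output} — 4 in all.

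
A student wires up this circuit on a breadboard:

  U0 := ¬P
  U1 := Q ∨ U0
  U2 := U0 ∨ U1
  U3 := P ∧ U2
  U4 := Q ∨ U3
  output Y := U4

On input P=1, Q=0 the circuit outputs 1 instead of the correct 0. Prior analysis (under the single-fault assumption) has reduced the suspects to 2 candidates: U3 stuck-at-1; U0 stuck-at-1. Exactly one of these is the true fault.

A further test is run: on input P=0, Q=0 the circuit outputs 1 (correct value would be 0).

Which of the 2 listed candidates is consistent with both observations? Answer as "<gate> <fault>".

Evaluate each candidate on input P=0, Q=0:
  U3 stuck-at-1: U0=1, U1=1, U2=1, U3=1 [stuck-at-1], U4=1 → 1 — matches
  U0 stuck-at-1: U0=1 [stuck-at-1], U1=1, U2=1, U3=0, U4=0 → 0 — eliminated
Only U3 stuck-at-1 reproduces the observed 1.

U3 stuck-at-1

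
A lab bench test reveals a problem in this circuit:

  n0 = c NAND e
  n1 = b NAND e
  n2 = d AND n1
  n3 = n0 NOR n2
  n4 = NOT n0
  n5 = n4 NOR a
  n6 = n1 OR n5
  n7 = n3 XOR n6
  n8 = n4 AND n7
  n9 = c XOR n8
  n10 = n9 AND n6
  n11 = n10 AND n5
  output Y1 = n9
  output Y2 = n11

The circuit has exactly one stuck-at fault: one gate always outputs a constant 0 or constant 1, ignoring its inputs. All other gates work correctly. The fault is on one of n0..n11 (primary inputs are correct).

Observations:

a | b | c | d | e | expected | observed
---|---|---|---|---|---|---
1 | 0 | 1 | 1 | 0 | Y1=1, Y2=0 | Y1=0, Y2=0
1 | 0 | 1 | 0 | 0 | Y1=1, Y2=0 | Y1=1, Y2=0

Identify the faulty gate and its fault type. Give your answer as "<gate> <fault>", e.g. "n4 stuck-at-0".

Fault-free values for test 1 (a=1, b=0, c=1, d=1, e=0): n0=1, n1=1, n2=1, n3=0, n4=0, n5=0, n6=1, n7=1, n8=0, n9=1, n10=1, n11=0, giving Y1=1, Y2=0. Observed Y1=0, Y2=0.
Test 1: faults giving observed Y1=0, Y2=0 are {n0 stuck-at-0, n4 stuck-at-1, n8 stuck-at-1, n9 stuck-at-0}.
Test 2 (a=1, b=0, c=1, d=0, e=0): fault-free n0=1, n1=1, n2=0, n3=0, n4=0, n5=0, n6=1, n7=1, n8=0, n9=1, n10=1, n11=0 → Y1=1, Y2=0; observed Y1=1, Y2=0. Eliminates n4 stuck-at-1, n8 stuck-at-1, n9 stuck-at-0.
Only n0 stuck-at-0 is consistent with every test.

n0 stuck-at-0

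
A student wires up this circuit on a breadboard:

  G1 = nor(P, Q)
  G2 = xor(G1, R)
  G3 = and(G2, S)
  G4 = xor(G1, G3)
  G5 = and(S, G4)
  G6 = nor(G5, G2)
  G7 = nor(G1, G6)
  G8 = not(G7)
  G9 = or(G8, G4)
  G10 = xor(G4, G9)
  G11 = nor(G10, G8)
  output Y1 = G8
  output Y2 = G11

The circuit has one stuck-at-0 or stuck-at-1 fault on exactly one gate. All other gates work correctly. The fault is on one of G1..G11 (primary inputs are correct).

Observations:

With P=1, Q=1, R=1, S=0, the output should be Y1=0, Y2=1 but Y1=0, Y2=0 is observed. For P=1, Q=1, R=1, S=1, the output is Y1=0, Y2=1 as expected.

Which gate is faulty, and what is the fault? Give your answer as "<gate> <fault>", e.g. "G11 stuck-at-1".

G9 stuck-at-1

Fault-free values for test 1 (P=1, Q=1, R=1, S=0): G1=0, G2=1, G3=0, G4=0, G5=0, G6=0, G7=1, G8=0, G9=0, G10=0, G11=1, giving Y1=0, Y2=1. Observed Y1=0, Y2=0.
Test 1: faults giving observed Y1=0, Y2=0 are {G9 stuck-at-1, G10 stuck-at-1, G11 stuck-at-0}.
Test 2 (P=1, Q=1, R=1, S=1): fault-free G1=0, G2=1, G3=1, G4=1, G5=1, G6=0, G7=1, G8=0, G9=1, G10=0, G11=1 → Y1=0, Y2=1; observed Y1=0, Y2=1. Eliminates G10 stuck-at-1, G11 stuck-at-0.
Only G9 stuck-at-1 is consistent with every test.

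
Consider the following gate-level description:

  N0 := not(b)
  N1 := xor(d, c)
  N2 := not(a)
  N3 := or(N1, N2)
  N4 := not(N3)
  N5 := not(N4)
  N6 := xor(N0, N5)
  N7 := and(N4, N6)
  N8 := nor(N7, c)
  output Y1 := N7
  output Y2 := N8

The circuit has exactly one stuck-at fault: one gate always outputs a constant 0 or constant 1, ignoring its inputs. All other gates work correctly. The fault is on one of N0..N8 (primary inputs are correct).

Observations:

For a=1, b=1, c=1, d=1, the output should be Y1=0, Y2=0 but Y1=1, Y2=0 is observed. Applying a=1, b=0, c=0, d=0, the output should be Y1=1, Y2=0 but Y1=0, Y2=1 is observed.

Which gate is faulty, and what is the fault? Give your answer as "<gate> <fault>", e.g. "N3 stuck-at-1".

Fault-free values for test 1 (a=1, b=1, c=1, d=1): N0=0, N1=0, N2=0, N3=0, N4=1, N5=0, N6=0, N7=0, N8=0, giving Y1=0, Y2=0. Observed Y1=1, Y2=0.
Test 1: faults giving observed Y1=1, Y2=0 are {N0 stuck-at-1, N5 stuck-at-1, N6 stuck-at-1, N7 stuck-at-1}.
Test 2 (a=1, b=0, c=0, d=0): fault-free N0=1, N1=0, N2=0, N3=0, N4=1, N5=0, N6=1, N7=1, N8=0 → Y1=1, Y2=0; observed Y1=0, Y2=1. Eliminates N0 stuck-at-1, N6 stuck-at-1, N7 stuck-at-1.
Only N5 stuck-at-1 is consistent with every test.

N5 stuck-at-1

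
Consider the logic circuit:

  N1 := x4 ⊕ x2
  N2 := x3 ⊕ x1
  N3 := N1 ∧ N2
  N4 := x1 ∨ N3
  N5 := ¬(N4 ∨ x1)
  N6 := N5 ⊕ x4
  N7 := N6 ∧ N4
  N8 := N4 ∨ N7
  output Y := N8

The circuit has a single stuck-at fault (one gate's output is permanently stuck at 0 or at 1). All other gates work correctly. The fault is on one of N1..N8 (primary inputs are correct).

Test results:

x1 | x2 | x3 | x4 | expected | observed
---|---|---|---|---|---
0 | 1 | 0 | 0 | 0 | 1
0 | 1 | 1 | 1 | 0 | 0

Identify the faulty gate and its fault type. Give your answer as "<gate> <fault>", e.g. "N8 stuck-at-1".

Fault-free values for test 1 (x1=0, x2=1, x3=0, x4=0): N1=1, N2=0, N3=0, N4=0, N5=1, N6=1, N7=0, N8=0, giving Y=0. Observed 1.
Test 1: faults giving observed 1 are {N2 stuck-at-1, N3 stuck-at-1, N4 stuck-at-1, N7 stuck-at-1, N8 stuck-at-1}.
Test 2 (x1=0, x2=1, x3=1, x4=1): fault-free N1=0, N2=1, N3=0, N4=0, N5=1, N6=0, N7=0, N8=0 → 0; observed 0. Eliminates N3 stuck-at-1, N4 stuck-at-1, N7 stuck-at-1, N8 stuck-at-1.
Only N2 stuck-at-1 is consistent with every test.

N2 stuck-at-1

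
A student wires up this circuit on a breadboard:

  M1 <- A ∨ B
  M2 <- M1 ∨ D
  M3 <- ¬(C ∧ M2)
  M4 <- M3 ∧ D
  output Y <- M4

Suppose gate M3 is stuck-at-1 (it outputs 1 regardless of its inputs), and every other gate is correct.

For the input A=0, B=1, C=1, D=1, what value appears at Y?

1

Propagate with M3 forced: M1=1, M2=1, M3=1 [stuck-at-1], M4=1.
So Y = 1. (Without the fault it would be 0.)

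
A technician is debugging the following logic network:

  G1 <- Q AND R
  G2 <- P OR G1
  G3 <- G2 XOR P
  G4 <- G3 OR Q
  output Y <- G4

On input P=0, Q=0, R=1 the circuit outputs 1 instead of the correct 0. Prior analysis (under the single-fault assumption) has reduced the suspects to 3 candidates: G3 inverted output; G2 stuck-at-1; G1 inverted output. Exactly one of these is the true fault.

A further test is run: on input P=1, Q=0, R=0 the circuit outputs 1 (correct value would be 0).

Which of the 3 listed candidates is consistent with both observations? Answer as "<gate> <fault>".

Evaluate each candidate on input P=1, Q=0, R=0:
  G3 inverted output: G1=0, G2=1, G3=1 [inverted output], G4=1 → 1 — matches
  G2 stuck-at-1: G1=0, G2=1 [stuck-at-1], G3=0, G4=0 → 0 — eliminated
  G1 inverted output: G1=1 [inverted output], G2=1, G3=0, G4=0 → 0 — eliminated
Only G3 inverted output reproduces the observed 1.

G3 inverted output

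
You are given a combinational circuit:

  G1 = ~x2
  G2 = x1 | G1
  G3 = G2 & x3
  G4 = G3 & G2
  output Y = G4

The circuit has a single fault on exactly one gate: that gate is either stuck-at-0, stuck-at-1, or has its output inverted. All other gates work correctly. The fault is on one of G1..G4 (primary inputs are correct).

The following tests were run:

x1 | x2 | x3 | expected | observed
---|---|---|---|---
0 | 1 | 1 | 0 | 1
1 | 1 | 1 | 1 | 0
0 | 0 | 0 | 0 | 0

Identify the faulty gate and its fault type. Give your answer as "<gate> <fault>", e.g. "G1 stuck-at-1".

G2 inverted output

Fault-free values for test 1 (x1=0, x2=1, x3=1): G1=0, G2=0, G3=0, G4=0, giving Y=0. Observed 1.
Test 1: faults giving observed 1 are {G1 stuck-at-1, G1 inverted output, G2 stuck-at-1, G2 inverted output, G4 stuck-at-1, G4 inverted output}.
Test 2 (x1=1, x2=1, x3=1): fault-free G1=0, G2=1, G3=1, G4=1 → 1; observed 0. Eliminates G1 stuck-at-1, G1 inverted output, G2 stuck-at-1, G4 stuck-at-1.
Test 3 (x1=0, x2=0, x3=0): fault-free G1=1, G2=1, G3=0, G4=0 → 0; observed 0. Eliminates G4 inverted output.
Only G2 inverted output is consistent with every test.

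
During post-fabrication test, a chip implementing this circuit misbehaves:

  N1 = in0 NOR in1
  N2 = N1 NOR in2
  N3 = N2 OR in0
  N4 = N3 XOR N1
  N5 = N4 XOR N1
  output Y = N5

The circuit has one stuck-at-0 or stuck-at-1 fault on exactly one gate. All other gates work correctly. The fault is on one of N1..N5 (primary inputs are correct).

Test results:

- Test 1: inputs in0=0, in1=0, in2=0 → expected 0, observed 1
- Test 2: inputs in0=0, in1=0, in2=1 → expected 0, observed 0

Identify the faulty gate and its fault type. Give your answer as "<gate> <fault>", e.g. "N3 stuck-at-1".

Fault-free values for test 1 (in0=0, in1=0, in2=0): N1=1, N2=0, N3=0, N4=1, N5=0, giving Y=0. Observed 1.
Test 1: faults giving observed 1 are {N1 stuck-at-0, N2 stuck-at-1, N3 stuck-at-1, N4 stuck-at-0, N5 stuck-at-1}.
Test 2 (in0=0, in1=0, in2=1): fault-free N1=1, N2=0, N3=0, N4=1, N5=0 → 0; observed 0. Eliminates N2 stuck-at-1, N3 stuck-at-1, N4 stuck-at-0, N5 stuck-at-1.
Only N1 stuck-at-0 is consistent with every test.

N1 stuck-at-0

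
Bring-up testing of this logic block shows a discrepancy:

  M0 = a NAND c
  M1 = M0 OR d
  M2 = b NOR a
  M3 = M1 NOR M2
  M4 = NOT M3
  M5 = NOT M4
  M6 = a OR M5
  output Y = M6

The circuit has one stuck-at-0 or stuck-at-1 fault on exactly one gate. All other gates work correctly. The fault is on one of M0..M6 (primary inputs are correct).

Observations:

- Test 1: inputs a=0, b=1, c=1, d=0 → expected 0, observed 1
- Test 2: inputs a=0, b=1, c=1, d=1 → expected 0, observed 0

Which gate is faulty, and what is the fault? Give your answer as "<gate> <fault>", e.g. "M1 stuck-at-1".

Fault-free values for test 1 (a=0, b=1, c=1, d=0): M0=1, M1=1, M2=0, M3=0, M4=1, M5=0, M6=0, giving Y=0. Observed 1.
Test 1: faults giving observed 1 are {M0 stuck-at-0, M1 stuck-at-0, M3 stuck-at-1, M4 stuck-at-0, M5 stuck-at-1, M6 stuck-at-1}.
Test 2 (a=0, b=1, c=1, d=1): fault-free M0=1, M1=1, M2=0, M3=0, M4=1, M5=0, M6=0 → 0; observed 0. Eliminates M1 stuck-at-0, M3 stuck-at-1, M4 stuck-at-0, M5 stuck-at-1, M6 stuck-at-1.
Only M0 stuck-at-0 is consistent with every test.

M0 stuck-at-0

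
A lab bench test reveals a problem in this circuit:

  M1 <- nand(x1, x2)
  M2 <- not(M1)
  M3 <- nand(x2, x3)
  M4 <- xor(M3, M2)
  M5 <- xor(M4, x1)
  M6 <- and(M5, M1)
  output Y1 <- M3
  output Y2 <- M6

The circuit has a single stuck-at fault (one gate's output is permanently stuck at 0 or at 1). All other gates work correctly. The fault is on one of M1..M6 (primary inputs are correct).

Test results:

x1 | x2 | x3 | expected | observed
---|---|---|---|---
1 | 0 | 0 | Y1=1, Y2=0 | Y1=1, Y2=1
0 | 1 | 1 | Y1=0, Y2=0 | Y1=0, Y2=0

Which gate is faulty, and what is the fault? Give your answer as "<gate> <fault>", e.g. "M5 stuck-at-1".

M4 stuck-at-0

Fault-free values for test 1 (x1=1, x2=0, x3=0): M1=1, M2=0, M3=1, M4=1, M5=0, M6=0, giving Y1=1, Y2=0. Observed Y1=1, Y2=1.
Test 1: faults giving observed Y1=1, Y2=1 are {M2 stuck-at-1, M4 stuck-at-0, M5 stuck-at-1, M6 stuck-at-1}.
Test 2 (x1=0, x2=1, x3=1): fault-free M1=1, M2=0, M3=0, M4=0, M5=0, M6=0 → Y1=0, Y2=0; observed Y1=0, Y2=0. Eliminates M2 stuck-at-1, M5 stuck-at-1, M6 stuck-at-1.
Only M4 stuck-at-0 is consistent with every test.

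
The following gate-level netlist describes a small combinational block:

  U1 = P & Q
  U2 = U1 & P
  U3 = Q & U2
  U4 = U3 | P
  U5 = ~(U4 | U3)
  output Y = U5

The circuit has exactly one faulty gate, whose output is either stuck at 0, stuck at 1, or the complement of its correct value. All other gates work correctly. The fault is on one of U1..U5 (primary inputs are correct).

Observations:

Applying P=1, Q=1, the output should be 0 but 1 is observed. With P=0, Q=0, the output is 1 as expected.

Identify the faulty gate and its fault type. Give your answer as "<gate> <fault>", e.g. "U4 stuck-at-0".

Fault-free values for test 1 (P=1, Q=1): U1=1, U2=1, U3=1, U4=1, U5=0, giving Y=0. Observed 1.
Test 1: faults giving observed 1 are {U5 stuck-at-1, U5 inverted output}.
Test 2 (P=0, Q=0): fault-free U1=0, U2=0, U3=0, U4=0, U5=1 → 1; observed 1. Eliminates U5 inverted output.
Only U5 stuck-at-1 is consistent with every test.

U5 stuck-at-1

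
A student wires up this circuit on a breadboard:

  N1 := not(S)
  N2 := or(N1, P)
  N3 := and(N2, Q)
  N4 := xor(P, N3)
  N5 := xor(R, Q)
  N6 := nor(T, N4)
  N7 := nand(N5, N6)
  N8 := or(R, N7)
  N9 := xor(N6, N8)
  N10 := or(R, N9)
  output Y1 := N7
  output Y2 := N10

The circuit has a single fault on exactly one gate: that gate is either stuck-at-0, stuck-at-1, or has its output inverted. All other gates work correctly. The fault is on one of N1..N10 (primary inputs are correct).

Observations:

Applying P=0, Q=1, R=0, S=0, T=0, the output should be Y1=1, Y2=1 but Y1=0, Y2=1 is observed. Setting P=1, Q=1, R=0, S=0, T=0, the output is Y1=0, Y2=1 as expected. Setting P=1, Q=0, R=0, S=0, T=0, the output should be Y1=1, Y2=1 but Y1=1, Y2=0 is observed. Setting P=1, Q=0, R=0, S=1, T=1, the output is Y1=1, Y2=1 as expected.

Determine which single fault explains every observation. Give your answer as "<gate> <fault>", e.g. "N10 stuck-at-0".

N4 stuck-at-0

Fault-free values for test 1 (P=0, Q=1, R=0, S=0, T=0): N1=1, N2=1, N3=1, N4=1, N5=1, N6=0, N7=1, N8=1, N9=1, N10=1, giving Y1=1, Y2=1. Observed Y1=0, Y2=1.
Test 1: faults giving observed Y1=0, Y2=1 are {N1 stuck-at-0, N1 inverted output, N2 stuck-at-0, N2 inverted output, N3 stuck-at-0, N3 inverted output, N4 stuck-at-0, N4 inverted output, N6 stuck-at-1, N6 inverted output}.
Test 2 (P=1, Q=1, R=0, S=0, T=0): fault-free N1=1, N2=1, N3=1, N4=0, N5=1, N6=1, N7=0, N8=0, N9=1, N10=1 → Y1=0, Y2=1; observed Y1=0, Y2=1. Eliminates N2 stuck-at-0, N2 inverted output, N3 stuck-at-0, N3 inverted output, N4 inverted output, N6 inverted output.
Test 3 (P=1, Q=0, R=0, S=0, T=0): fault-free N1=1, N2=1, N3=0, N4=1, N5=0, N6=0, N7=1, N8=1, N9=1, N10=1 → Y1=1, Y2=1; observed Y1=1, Y2=0. Eliminates N1 stuck-at-0, N1 inverted output.
Test 4 (P=1, Q=0, R=0, S=1, T=1): fault-free N1=0, N2=1, N3=0, N4=1, N5=0, N6=0, N7=1, N8=1, N9=1, N10=1 → Y1=1, Y2=1; observed Y1=1, Y2=1. Eliminates N6 stuck-at-1.
Only N4 stuck-at-0 is consistent with every test.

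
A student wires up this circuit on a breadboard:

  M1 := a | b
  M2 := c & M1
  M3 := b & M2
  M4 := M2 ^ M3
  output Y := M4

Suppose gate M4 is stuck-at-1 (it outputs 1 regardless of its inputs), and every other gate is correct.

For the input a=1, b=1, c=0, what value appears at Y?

Propagate with M4 forced: M1=1, M2=0, M3=0, M4=1 [stuck-at-1].
So Y = 1. (Without the fault it would be 0.)

1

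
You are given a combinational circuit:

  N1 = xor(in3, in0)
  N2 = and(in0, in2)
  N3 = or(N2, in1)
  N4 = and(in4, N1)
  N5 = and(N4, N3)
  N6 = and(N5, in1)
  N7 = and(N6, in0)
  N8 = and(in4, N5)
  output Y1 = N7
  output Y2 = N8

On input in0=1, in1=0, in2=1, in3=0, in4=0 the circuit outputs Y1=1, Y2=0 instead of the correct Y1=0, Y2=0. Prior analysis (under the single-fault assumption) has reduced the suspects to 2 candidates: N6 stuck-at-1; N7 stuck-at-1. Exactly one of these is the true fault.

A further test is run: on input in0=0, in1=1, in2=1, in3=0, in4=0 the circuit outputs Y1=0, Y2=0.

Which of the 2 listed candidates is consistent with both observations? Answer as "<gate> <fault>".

N6 stuck-at-1

Evaluate each candidate on input in0=0, in1=1, in2=1, in3=0, in4=0:
  N6 stuck-at-1: N1=0, N2=0, N3=1, N4=0, N5=0, N6=1 [stuck-at-1], N7=0, N8=0 → Y1=0, Y2=0 — matches
  N7 stuck-at-1: N1=0, N2=0, N3=1, N4=0, N5=0, N6=0, N7=1 [stuck-at-1], N8=0 → Y1=1, Y2=0 — eliminated
Only N6 stuck-at-1 reproduces the observed Y1=0, Y2=0.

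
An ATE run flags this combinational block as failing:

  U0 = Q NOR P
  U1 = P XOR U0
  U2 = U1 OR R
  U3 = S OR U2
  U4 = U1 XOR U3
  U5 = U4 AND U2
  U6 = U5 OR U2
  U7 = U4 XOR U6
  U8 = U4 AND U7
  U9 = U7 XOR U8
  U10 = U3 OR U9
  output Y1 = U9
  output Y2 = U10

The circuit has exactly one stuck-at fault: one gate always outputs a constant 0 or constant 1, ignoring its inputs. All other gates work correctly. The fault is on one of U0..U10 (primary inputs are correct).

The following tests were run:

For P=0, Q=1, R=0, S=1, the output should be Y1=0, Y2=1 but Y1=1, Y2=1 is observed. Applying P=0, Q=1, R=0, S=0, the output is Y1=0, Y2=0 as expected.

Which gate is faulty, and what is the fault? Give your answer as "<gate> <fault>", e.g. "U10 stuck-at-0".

U8 stuck-at-0

Fault-free values for test 1 (P=0, Q=1, R=0, S=1): U0=0, U1=0, U2=0, U3=1, U4=1, U5=0, U6=0, U7=1, U8=1, U9=0, U10=1, giving Y1=0, Y2=1. Observed Y1=1, Y2=1.
Test 1: faults giving observed Y1=1, Y2=1 are {U0 stuck-at-1, U1 stuck-at-1, U8 stuck-at-0, U9 stuck-at-1}.
Test 2 (P=0, Q=1, R=0, S=0): fault-free U0=0, U1=0, U2=0, U3=0, U4=0, U5=0, U6=0, U7=0, U8=0, U9=0, U10=0 → Y1=0, Y2=0; observed Y1=0, Y2=0. Eliminates U0 stuck-at-1, U1 stuck-at-1, U9 stuck-at-1.
Only U8 stuck-at-0 is consistent with every test.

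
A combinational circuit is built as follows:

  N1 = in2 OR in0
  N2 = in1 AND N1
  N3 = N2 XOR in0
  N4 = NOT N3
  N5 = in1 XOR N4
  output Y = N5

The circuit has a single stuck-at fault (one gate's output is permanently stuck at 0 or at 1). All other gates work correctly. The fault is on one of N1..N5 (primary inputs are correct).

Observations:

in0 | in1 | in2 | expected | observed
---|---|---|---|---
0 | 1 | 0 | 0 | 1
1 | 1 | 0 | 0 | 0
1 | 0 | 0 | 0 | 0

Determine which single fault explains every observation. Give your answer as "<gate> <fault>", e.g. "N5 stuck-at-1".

Fault-free values for test 1 (in0=0, in1=1, in2=0): N1=0, N2=0, N3=0, N4=1, N5=0, giving Y=0. Observed 1.
Test 1: faults giving observed 1 are {N1 stuck-at-1, N2 stuck-at-1, N3 stuck-at-1, N4 stuck-at-0, N5 stuck-at-1}.
Test 2 (in0=1, in1=1, in2=0): fault-free N1=1, N2=1, N3=0, N4=1, N5=0 → 0; observed 0. Eliminates N3 stuck-at-1, N4 stuck-at-0, N5 stuck-at-1.
Test 3 (in0=1, in1=0, in2=0): fault-free N1=1, N2=0, N3=1, N4=0, N5=0 → 0; observed 0. Eliminates N2 stuck-at-1.
Only N1 stuck-at-1 is consistent with every test.

N1 stuck-at-1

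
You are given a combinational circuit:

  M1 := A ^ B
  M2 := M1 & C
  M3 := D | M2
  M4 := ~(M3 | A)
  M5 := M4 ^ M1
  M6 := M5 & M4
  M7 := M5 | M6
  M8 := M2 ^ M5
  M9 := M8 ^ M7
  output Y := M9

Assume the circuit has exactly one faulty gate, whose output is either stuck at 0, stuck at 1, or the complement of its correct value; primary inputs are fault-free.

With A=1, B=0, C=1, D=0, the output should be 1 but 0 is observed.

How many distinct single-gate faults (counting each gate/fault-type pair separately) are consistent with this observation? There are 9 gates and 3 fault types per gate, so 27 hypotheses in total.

Fault-free: M1=1, M2=1, M3=1, M4=0, M5=1, M6=0, M7=1, M8=0, M9=1 → 1. Observed 0.
  M1: stuck-at-0, inverted output ✓; others ✗
  M2: stuck-at-0, inverted output ✓; others ✗
  M3: none of the 3 fault types match ✗
  M4: none of the 3 fault types match ✗
  M5: none of the 3 fault types match ✗
  M6: none of the 3 fault types match ✗
  M7: stuck-at-0, inverted output ✓; others ✗
  M8: stuck-at-1, inverted output ✓; others ✗
  M9: stuck-at-0, inverted output ✓; others ✗
Consistent faults: {M1 stuck-at-0, M1 inverted output, M2 stuck-at-0, M2 inverted output, M7 stuck-at-0, M7 inverted output, M8 stuck-at-1, M8 inverted output, M9 stuck-at-0, M9 inverted output} — 10 in all.

10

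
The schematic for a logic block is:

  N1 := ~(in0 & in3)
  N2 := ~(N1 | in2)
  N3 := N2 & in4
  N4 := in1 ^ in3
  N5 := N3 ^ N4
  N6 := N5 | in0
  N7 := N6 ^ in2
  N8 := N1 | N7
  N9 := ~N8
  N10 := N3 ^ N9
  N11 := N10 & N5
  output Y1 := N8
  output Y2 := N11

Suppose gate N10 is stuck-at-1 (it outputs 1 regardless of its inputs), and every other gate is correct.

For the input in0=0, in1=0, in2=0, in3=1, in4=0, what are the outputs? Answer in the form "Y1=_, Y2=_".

Y1=1, Y2=1

Propagate with N10 forced: N1=1, N2=0, N3=0, N4=1, N5=1, N6=1, N7=1, N8=1, N9=0, N10=1 [stuck-at-1], N11=1.
So the outputs are Y1=1, Y2=1. (Without the fault they would be Y1=1, Y2=0.)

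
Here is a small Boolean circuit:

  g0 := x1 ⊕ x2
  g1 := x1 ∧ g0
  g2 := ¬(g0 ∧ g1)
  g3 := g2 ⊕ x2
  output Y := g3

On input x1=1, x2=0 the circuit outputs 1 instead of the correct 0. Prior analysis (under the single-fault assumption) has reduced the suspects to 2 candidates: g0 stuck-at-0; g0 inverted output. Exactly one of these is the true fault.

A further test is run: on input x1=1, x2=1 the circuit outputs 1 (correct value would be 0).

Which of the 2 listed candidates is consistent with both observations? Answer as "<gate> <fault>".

Evaluate each candidate on input x1=1, x2=1:
  g0 stuck-at-0: g0=0 [stuck-at-0], g1=0, g2=1, g3=0 → 0 — eliminated
  g0 inverted output: g0=1 [inverted output], g1=1, g2=0, g3=1 → 1 — matches
Only g0 inverted output reproduces the observed 1.

g0 inverted output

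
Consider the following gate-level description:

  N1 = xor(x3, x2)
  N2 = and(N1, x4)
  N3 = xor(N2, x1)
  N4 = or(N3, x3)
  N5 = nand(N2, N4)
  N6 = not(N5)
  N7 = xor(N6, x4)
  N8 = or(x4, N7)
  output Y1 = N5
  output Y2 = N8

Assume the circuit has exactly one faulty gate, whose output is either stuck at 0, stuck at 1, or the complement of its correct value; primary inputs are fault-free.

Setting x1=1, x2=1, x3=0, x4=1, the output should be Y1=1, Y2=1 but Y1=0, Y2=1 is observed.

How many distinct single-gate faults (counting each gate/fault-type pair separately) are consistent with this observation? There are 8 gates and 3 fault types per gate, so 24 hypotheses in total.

6

Fault-free: N1=1, N2=1, N3=0, N4=0, N5=1, N6=0, N7=1, N8=1 → Y1=1, Y2=1. Observed Y1=0, Y2=1.
  N1: none of the 3 fault types match ✗
  N2: none of the 3 fault types match ✗
  N3: stuck-at-1, inverted output ✓; others ✗
  N4: stuck-at-1, inverted output ✓; others ✗
  N5: stuck-at-0, inverted output ✓; others ✗
  N6: none of the 3 fault types match ✗
  N7: none of the 3 fault types match ✗
  N8: none of the 3 fault types match ✗
Consistent faults: {N3 stuck-at-1, N3 inverted output, N4 stuck-at-1, N4 inverted output, N5 stuck-at-0, N5 inverted output} — 6 in all.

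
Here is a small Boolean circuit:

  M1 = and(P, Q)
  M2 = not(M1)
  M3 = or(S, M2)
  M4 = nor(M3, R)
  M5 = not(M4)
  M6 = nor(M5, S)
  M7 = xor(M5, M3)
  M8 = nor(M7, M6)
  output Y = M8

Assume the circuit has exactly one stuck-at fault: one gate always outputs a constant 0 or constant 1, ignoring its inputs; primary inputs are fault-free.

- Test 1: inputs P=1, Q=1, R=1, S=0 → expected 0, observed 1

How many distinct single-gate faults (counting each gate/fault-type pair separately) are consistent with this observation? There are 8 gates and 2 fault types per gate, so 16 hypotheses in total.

5

Fault-free: M1=1, M2=0, M3=0, M4=0, M5=1, M6=0, M7=1, M8=0 → 0. Observed 1.
  M1: stuck-at-0 ✓; others ✗
  M2: stuck-at-1 ✓; others ✗
  M3: stuck-at-1 ✓; others ✗
  M4: none of the 2 fault types match ✗
  M5: none of the 2 fault types match ✗
  M6: none of the 2 fault types match ✗
  M7: stuck-at-0 ✓; others ✗
  M8: stuck-at-1 ✓; others ✗
Consistent faults: {M1 stuck-at-0, M2 stuck-at-1, M3 stuck-at-1, M7 stuck-at-0, M8 stuck-at-1} — 5 in all.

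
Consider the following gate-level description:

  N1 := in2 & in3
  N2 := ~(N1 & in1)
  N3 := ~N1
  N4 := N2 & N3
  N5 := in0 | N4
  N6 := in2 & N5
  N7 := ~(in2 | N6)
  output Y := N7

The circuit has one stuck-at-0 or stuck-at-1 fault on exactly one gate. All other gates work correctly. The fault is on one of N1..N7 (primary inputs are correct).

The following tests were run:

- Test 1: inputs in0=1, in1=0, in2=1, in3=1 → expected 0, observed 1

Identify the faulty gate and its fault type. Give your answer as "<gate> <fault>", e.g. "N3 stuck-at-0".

Fault-free values for test 1 (in0=1, in1=0, in2=1, in3=1): N1=1, N2=1, N3=0, N4=0, N5=1, N6=1, N7=0, giving Y=0. Observed 1.
Test 1: faults giving observed 1 are {N7 stuck-at-1}.
Only N7 stuck-at-1 is consistent with every test.

N7 stuck-at-1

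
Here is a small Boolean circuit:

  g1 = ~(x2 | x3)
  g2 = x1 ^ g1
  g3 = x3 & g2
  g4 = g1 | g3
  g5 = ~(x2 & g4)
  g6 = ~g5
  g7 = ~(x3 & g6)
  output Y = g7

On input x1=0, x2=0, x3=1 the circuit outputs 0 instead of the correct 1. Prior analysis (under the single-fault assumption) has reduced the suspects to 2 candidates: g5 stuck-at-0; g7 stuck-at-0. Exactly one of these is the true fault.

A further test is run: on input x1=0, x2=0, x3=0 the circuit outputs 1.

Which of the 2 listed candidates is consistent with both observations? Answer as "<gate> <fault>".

g5 stuck-at-0

Evaluate each candidate on input x1=0, x2=0, x3=0:
  g5 stuck-at-0: g1=1, g2=1, g3=0, g4=1, g5=0 [stuck-at-0], g6=1, g7=1 → 1 — matches
  g7 stuck-at-0: g1=1, g2=1, g3=0, g4=1, g5=1, g6=0, g7=0 [stuck-at-0] → 0 — eliminated
Only g5 stuck-at-0 reproduces the observed 1.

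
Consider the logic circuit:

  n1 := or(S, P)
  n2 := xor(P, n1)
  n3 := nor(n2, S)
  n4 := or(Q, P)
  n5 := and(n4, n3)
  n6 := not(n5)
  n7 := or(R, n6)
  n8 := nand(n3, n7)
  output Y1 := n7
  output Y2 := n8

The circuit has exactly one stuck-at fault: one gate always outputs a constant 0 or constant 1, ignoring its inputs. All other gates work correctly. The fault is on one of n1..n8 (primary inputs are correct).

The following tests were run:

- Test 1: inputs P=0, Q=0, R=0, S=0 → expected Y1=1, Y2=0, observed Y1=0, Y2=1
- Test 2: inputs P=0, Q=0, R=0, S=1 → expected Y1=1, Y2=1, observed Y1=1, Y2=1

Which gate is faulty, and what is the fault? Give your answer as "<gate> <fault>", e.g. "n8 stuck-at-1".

Fault-free values for test 1 (P=0, Q=0, R=0, S=0): n1=0, n2=0, n3=1, n4=0, n5=0, n6=1, n7=1, n8=0, giving Y1=1, Y2=0. Observed Y1=0, Y2=1.
Test 1: faults giving observed Y1=0, Y2=1 are {n4 stuck-at-1, n5 stuck-at-1, n6 stuck-at-0, n7 stuck-at-0}.
Test 2 (P=0, Q=0, R=0, S=1): fault-free n1=1, n2=1, n3=0, n4=0, n5=0, n6=1, n7=1, n8=1 → Y1=1, Y2=1; observed Y1=1, Y2=1. Eliminates n5 stuck-at-1, n6 stuck-at-0, n7 stuck-at-0.
Only n4 stuck-at-1 is consistent with every test.

n4 stuck-at-1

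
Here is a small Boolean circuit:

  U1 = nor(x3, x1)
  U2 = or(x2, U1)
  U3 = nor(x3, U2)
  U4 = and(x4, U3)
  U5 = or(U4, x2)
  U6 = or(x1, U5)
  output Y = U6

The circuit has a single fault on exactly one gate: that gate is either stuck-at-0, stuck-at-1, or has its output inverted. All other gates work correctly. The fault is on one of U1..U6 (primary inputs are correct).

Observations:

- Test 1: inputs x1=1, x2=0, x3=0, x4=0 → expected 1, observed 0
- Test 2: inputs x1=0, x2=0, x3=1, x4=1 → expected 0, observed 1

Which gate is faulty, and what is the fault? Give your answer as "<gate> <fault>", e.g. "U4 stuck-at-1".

Fault-free values for test 1 (x1=1, x2=0, x3=0, x4=0): U1=0, U2=0, U3=1, U4=0, U5=0, U6=1, giving Y=1. Observed 0.
Test 1: faults giving observed 0 are {U6 stuck-at-0, U6 inverted output}.
Test 2 (x1=0, x2=0, x3=1, x4=1): fault-free U1=0, U2=0, U3=0, U4=0, U5=0, U6=0 → 0; observed 1. Eliminates U6 stuck-at-0.
Only U6 inverted output is consistent with every test.

U6 inverted output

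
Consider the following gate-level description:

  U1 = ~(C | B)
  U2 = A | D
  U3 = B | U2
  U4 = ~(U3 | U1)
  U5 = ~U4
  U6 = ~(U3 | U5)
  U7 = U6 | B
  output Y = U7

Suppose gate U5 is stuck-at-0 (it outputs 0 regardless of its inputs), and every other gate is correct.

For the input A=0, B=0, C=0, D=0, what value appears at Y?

Propagate with U5 forced: U1=1, U2=0, U3=0, U4=0, U5=0 [stuck-at-0], U6=1, U7=1.
So Y = 1. (Without the fault it would be 0.)

1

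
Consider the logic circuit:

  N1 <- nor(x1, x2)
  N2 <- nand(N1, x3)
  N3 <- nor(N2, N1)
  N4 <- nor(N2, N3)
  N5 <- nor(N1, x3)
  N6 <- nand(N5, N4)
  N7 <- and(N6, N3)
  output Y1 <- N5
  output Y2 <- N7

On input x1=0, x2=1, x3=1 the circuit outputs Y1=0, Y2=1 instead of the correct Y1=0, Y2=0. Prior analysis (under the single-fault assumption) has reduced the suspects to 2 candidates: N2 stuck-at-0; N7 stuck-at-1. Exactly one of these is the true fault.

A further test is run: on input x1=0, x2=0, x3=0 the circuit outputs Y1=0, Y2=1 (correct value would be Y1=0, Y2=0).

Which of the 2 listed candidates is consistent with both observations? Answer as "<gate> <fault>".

Evaluate each candidate on input x1=0, x2=0, x3=0:
  N2 stuck-at-0: N1=1, N2=0 [stuck-at-0], N3=0, N4=1, N5=0, N6=1, N7=0 → Y1=0, Y2=0 — eliminated
  N7 stuck-at-1: N1=1, N2=1, N3=0, N4=0, N5=0, N6=1, N7=1 [stuck-at-1] → Y1=0, Y2=1 — matches
Only N7 stuck-at-1 reproduces the observed Y1=0, Y2=1.

N7 stuck-at-1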